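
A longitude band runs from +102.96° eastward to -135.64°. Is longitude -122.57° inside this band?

Band width going east from +102.96° to -135.64°: ((-135.64 − 102.96) mod 360) = 121.40°.
Offset of -122.57° east of the west edge: ((-122.57 − 102.96) mod 360) = 134.47°.
134.47° > 121.40° ⇒ outside.

No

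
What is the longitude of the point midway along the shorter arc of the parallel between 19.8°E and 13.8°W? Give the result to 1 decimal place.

Signed shortest Δλ from +19.8° to -13.8° is -33.6°.
Midpoint longitude = +19.8° + (-33.6°)/2 = +19.8° − 16.8° = +3.0°.

3.0°E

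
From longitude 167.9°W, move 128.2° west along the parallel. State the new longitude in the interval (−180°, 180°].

63.9°E

Start at -167.9°; shift −128.2° → -296.1°.
-296.1° lies outside (−180°, 180°]; add 360° → +63.9°.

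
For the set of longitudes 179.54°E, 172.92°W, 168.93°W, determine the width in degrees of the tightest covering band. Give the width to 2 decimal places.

Sort the longitudes: -172.92°, -168.93°, +179.54°.
Eastward gaps between consecutive values (wrapping around): 3.99°, 348.47°, 7.54°.
Largest gap = 348.47° ⇒ minimal covering band is its complement: 360° − 348.47° = 11.53°.
Band runs from +179.54° eastward to -168.93°, crossing the antimeridian.

11.53°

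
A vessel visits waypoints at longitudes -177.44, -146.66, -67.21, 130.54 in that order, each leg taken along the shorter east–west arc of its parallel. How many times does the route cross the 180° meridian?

Leg 1: -177.44° → -146.66°, shortest Δλ = 30.78° (east) — does not cross 180°.
Leg 2: -146.66° → -67.21°, shortest Δλ = 79.45° (east) — does not cross 180°.
Leg 3: -67.21° → +130.54°, shortest Δλ = -162.25° (west) — crosses 180°.
Total crossings: 1.

1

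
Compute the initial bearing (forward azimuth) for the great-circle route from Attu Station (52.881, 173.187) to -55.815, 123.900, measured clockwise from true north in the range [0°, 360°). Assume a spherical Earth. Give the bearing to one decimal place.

208.3°

Δλ = 123.900 − 173.187 = -49.287°.
θ = atan2( sin Δλ · cos φ₂ , cos φ₁ · sin φ₂ − sin φ₁ · cos φ₂ · cos Δλ )
  = atan2(-0.42589, -0.79144) = -151.715° → normalised to [0°, 360°): 208.285°.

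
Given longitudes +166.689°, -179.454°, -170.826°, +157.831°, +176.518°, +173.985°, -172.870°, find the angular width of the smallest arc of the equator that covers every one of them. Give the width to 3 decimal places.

Sort the longitudes: -179.454°, -172.870°, -170.826°, +157.831°, +166.689°, +173.985°, +176.518°.
Eastward gaps between consecutive values (wrapping around): 6.584°, 2.044°, 328.657°, 8.858°, 7.296°, 2.533°, 4.028°.
Largest gap = 328.657° ⇒ minimal covering band is its complement: 360° − 328.657° = 31.343°.
Band runs from +157.831° eastward to -170.826°, crossing the antimeridian.

31.343°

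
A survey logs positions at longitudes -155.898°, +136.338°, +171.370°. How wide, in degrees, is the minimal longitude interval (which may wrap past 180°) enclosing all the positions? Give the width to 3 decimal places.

67.764°

Sort the longitudes: -155.898°, +136.338°, +171.370°.
Eastward gaps between consecutive values (wrapping around): 292.236°, 35.032°, 32.732°.
Largest gap = 292.236° ⇒ minimal covering band is its complement: 360° − 292.236° = 67.764°.
Band runs from +136.338° eastward to -155.898°, crossing the antimeridian.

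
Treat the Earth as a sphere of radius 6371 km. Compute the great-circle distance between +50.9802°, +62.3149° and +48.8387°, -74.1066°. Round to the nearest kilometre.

8168 km

Δλ = -74.1066 − 62.3149 = -136.4215°.
Δφ = 48.8387 − 50.9802 = -2.1415°.
a = sin²(Δφ/2) + cos φ₁ · cos φ₂ · sin²(Δλ/2) = 0.357637.
c = 2·atan2(√a, √(1−a)) = 1.28208 rad → d = 6371·c ≈ 8168.10 km.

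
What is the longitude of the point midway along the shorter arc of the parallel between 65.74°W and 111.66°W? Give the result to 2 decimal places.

88.70°W

Signed shortest Δλ from -65.74° to -111.66° is -45.92°.
Midpoint longitude = -65.74° + (-45.92°)/2 = -65.74° − 22.96° = -88.70°.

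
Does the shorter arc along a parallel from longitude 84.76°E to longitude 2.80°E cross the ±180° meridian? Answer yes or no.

No

Signed shortest Δλ = ((2.80 − 84.76 + 180) mod 360) − 180 = -81.96°.
Going west by 81.96° from +84.76° reaches +2.80° without touching 180°.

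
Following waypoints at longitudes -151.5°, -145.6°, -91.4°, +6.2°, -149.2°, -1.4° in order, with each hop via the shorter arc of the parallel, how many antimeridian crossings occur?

0

Leg 1: -151.5° → -145.6°, shortest Δλ = 5.9° (east) — does not cross 180°.
Leg 2: -145.6° → -91.4°, shortest Δλ = 54.2° (east) — does not cross 180°.
Leg 3: -91.4° → +6.2°, shortest Δλ = 97.6° (east) — does not cross 180°.
Leg 4: +6.2° → -149.2°, shortest Δλ = -155.4° (west) — does not cross 180°.
Leg 5: -149.2° → -1.4°, shortest Δλ = 147.8° (east) — does not cross 180°.
Total crossings: 0.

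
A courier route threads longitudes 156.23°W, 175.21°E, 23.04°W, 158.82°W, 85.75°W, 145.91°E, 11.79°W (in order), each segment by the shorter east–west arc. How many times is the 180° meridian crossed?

Leg 1: -156.23° → +175.21°, shortest Δλ = -28.56° (west) — crosses 180°.
Leg 2: +175.21° → -23.04°, shortest Δλ = 161.75° (east) — crosses 180°.
Leg 3: -23.04° → -158.82°, shortest Δλ = -135.78° (west) — does not cross 180°.
Leg 4: -158.82° → -85.75°, shortest Δλ = 73.07° (east) — does not cross 180°.
Leg 5: -85.75° → +145.91°, shortest Δλ = -128.34° (west) — crosses 180°.
Leg 6: +145.91° → -11.79°, shortest Δλ = -157.7° (west) — does not cross 180°.
Total crossings: 3.

3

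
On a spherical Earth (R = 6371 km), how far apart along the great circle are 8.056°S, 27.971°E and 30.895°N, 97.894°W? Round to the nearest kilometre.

13870 km

Δλ = -97.894 − 27.971 = -125.865°.
Δφ = 30.895 − -8.056 = 38.951°.
a = sin²(Δφ/2) + cos φ₁ · cos φ₂ · sin²(Δλ/2) = 0.784872.
c = 2·atan2(√a, √(1−a)) = 2.17699 rad → d = 6371·c ≈ 13869.60 km.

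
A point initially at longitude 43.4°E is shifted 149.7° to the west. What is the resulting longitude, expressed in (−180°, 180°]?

106.3°W

Start at +43.4°; shift −149.7° → -106.3°.
-106.3° already lies in (−180°, 180°].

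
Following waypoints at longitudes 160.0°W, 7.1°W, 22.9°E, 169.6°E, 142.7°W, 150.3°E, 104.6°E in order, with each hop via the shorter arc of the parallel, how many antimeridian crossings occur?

Leg 1: -160.0° → -7.1°, shortest Δλ = 152.9° (east) — does not cross 180°.
Leg 2: -7.1° → +22.9°, shortest Δλ = 30.0° (east) — does not cross 180°.
Leg 3: +22.9° → +169.6°, shortest Δλ = 146.7° (east) — does not cross 180°.
Leg 4: +169.6° → -142.7°, shortest Δλ = 47.7° (east) — crosses 180°.
Leg 5: -142.7° → +150.3°, shortest Δλ = -67.0° (west) — crosses 180°.
Leg 6: +150.3° → +104.6°, shortest Δλ = -45.7° (west) — does not cross 180°.
Total crossings: 2.

2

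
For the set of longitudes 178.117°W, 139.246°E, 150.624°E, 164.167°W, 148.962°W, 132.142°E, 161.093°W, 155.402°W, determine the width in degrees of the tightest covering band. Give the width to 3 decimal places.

Sort the longitudes: -178.117°, -164.167°, -161.093°, -155.402°, -148.962°, +132.142°, +139.246°, +150.624°.
Eastward gaps between consecutive values (wrapping around): 13.950°, 3.074°, 5.691°, 6.440°, 281.104°, 7.104°, 11.378°, 31.259°.
Largest gap = 281.104° ⇒ minimal covering band is its complement: 360° − 281.104° = 78.896°.
Band runs from +132.142° eastward to -148.962°, crossing the antimeridian.

78.896°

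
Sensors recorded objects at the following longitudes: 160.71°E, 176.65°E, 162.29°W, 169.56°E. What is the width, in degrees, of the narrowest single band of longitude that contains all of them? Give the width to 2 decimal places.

Sort the longitudes: -162.29°, +160.71°, +169.56°, +176.65°.
Eastward gaps between consecutive values (wrapping around): 323.00°, 8.85°, 7.09°, 21.06°.
Largest gap = 323.00° ⇒ minimal covering band is its complement: 360° − 323.00° = 37.00°.
Band runs from +160.71° eastward to -162.29°, crossing the antimeridian.

37.00°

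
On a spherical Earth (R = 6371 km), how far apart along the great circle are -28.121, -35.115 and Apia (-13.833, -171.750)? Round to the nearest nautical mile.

7244 nmi

Δλ = -171.750 − -35.115 = -136.635°.
Δφ = -13.833 − -28.121 = 14.288°.
a = sin²(Δφ/2) + cos φ₁ · cos φ₂ · sin²(Δλ/2) = 0.754943.
c = 2·atan2(√a, √(1−a)) = 2.10585 rad → d = 6371·c ≈ 13416.37 km ≈ 7244.26 nmi.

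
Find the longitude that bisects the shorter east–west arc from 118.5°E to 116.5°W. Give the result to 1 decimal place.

Signed shortest Δλ from +118.5° to -116.5° is +125.0°.
Midpoint longitude = +118.5° + (+125.0°)/2 = +118.5° + 62.5° = +181.0°.
Normalise into (−180°, 180°]: -179.0°.
(The naïve average (+118.5 + -116.5)/2 = 1.0° is on the wrong side of the globe.)

179.0°W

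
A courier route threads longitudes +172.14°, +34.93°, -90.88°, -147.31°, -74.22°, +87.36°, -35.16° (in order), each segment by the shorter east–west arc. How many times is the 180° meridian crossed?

0

Leg 1: +172.14° → +34.93°, shortest Δλ = -137.21° (west) — does not cross 180°.
Leg 2: +34.93° → -90.88°, shortest Δλ = -125.81° (west) — does not cross 180°.
Leg 3: -90.88° → -147.31°, shortest Δλ = -56.43° (west) — does not cross 180°.
Leg 4: -147.31° → -74.22°, shortest Δλ = 73.09° (east) — does not cross 180°.
Leg 5: -74.22° → +87.36°, shortest Δλ = 161.58° (east) — does not cross 180°.
Leg 6: +87.36° → -35.16°, shortest Δλ = -122.52° (west) — does not cross 180°.
Total crossings: 0.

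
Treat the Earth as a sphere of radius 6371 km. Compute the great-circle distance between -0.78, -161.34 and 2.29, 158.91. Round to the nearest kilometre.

4432 km

Δλ = 158.91 − -161.34 = 320.25°; wrapped into (−180°, 180°]: -39.75°.
Δφ = 2.29 − -0.78 = 3.07°.
a = sin²(Δφ/2) + cos φ₁ · cos φ₂ · sin²(Δλ/2) = 0.116194.
c = 2·atan2(√a, √(1−a)) = 0.69569 rad → d = 6371·c ≈ 4432.23 km.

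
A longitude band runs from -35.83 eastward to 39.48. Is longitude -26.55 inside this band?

Yes

Band width going east from -35.83° to +39.48°: ((39.48 − -35.83) mod 360) = 75.31°.
Offset of -26.55° east of the west edge: ((-26.55 − -35.83) mod 360) = 9.28°.
9.28° ≤ 75.31° ⇒ inside.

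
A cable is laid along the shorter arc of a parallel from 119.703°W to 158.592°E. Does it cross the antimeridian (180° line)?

Naïve |158.592 − -119.703| = 278.295° > 180°, so the shorter arc goes the other way round — across 180°.
Signed shortest Δλ = ((158.592 − -119.703 + 180) mod 360) − 180 = -81.705°.
Going west by 81.705° from -119.703° passes through 180° before reaching +158.592°.

Yes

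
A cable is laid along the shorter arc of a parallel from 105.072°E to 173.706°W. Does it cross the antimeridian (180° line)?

Yes

Naïve |-173.706 − 105.072| = 278.778° > 180°, so the shorter arc goes the other way round — across 180°.
Signed shortest Δλ = ((-173.706 − 105.072 + 180) mod 360) − 180 = 81.222°.
Going east by 81.222° from +105.072° passes through 180° before reaching -173.706°.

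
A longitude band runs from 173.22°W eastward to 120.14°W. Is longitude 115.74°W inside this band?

Band width going east from -173.22° to -120.14°: ((-120.14 − -173.22) mod 360) = 53.08°.
Offset of -115.74° east of the west edge: ((-115.74 − -173.22) mod 360) = 57.48°.
57.48° > 53.08° ⇒ outside.

No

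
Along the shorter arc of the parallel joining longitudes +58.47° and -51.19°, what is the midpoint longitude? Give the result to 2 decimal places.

+3.64°

Signed shortest Δλ from +58.47° to -51.19° is -109.66°.
Midpoint longitude = +58.47° + (-109.66°)/2 = +58.47° − 54.83° = +3.64°.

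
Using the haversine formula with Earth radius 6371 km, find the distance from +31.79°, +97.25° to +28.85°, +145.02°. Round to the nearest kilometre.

4560 km

Δλ = 145.02 − 97.25 = 47.77°.
Δφ = 28.85 − 31.79 = -2.94°.
a = sin²(Δφ/2) + cos φ₁ · cos φ₂ · sin²(Δλ/2) = 0.122714.
c = 2·atan2(√a, √(1−a)) = 0.71579 rad → d = 6371·c ≈ 4560.33 km.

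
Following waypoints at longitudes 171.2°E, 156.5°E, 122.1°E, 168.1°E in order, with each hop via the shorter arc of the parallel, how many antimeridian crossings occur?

0

Leg 1: +171.2° → +156.5°, shortest Δλ = -14.7° (west) — does not cross 180°.
Leg 2: +156.5° → +122.1°, shortest Δλ = -34.4° (west) — does not cross 180°.
Leg 3: +122.1° → +168.1°, shortest Δλ = 46.0° (east) — does not cross 180°.
Total crossings: 0.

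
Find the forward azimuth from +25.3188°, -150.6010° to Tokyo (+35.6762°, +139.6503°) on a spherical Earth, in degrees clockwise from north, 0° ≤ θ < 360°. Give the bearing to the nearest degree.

298°

Δλ = 139.6503 − -150.6010 = 290.2513°; wrapped into (−180°, 180°]: -69.7487°.
θ = atan2( sin Δλ · cos φ₂ , cos φ₁ · sin φ₂ − sin φ₁ · cos φ₂ · cos Δλ )
  = atan2(-0.76211, 0.40694) = -61.900° → normalised to [0°, 360°): 298.100°.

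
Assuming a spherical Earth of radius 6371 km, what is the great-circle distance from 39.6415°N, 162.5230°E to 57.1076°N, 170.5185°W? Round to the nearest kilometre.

Δλ = -170.5185 − 162.5230 = -333.0415°; wrapped into (−180°, 180°]: 26.9585°.
Δφ = 57.1076 − 39.6415 = 17.4661°.
a = sin²(Δφ/2) + cos φ₁ · cos φ₂ · sin²(Δλ/2) = 0.045774.
c = 2·atan2(√a, √(1−a)) = 0.43123 rad → d = 6371·c ≈ 2747.36 km.

2747 km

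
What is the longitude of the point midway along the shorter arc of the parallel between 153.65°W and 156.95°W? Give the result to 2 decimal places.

Signed shortest Δλ from -153.65° to -156.95° is -3.30°.
Midpoint longitude = -153.65° + (-3.30°)/2 = -153.65° − 1.65° = -155.30°.

155.30°W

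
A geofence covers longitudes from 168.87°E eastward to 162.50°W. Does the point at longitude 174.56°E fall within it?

Band width going east from +168.87° to -162.50°: ((-162.50 − 168.87) mod 360) = 28.63°.
Offset of +174.56° east of the west edge: ((174.56 − 168.87) mod 360) = 5.69°.
5.69° ≤ 28.63° ⇒ inside.

Yes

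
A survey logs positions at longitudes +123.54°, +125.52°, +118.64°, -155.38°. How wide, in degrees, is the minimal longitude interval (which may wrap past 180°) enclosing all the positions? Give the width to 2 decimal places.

Sort the longitudes: -155.38°, +118.64°, +123.54°, +125.52°.
Eastward gaps between consecutive values (wrapping around): 274.02°, 4.90°, 1.98°, 79.10°.
Largest gap = 274.02° ⇒ minimal covering band is its complement: 360° − 274.02° = 85.98°.
Band runs from +118.64° eastward to -155.38°, crossing the antimeridian.

85.98°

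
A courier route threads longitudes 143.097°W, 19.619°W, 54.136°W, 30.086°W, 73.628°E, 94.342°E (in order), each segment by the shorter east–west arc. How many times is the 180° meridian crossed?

Leg 1: -143.097° → -19.619°, shortest Δλ = 123.478° (east) — does not cross 180°.
Leg 2: -19.619° → -54.136°, shortest Δλ = -34.517° (west) — does not cross 180°.
Leg 3: -54.136° → -30.086°, shortest Δλ = 24.05° (east) — does not cross 180°.
Leg 4: -30.086° → +73.628°, shortest Δλ = 103.714° (east) — does not cross 180°.
Leg 5: +73.628° → +94.342°, shortest Δλ = 20.714° (east) — does not cross 180°.
Total crossings: 0.

0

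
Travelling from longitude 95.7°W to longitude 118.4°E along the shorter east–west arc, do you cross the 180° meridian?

Yes

Naïve |118.4 − -95.7| = 214.1° > 180°, so the shorter arc goes the other way round — across 180°.
Signed shortest Δλ = ((118.4 − -95.7 + 180) mod 360) − 180 = -145.9°.
Going west by 145.9° from -95.7° passes through 180° before reaching +118.4°.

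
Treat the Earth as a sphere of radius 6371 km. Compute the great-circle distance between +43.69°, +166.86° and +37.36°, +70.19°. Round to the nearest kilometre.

7713 km

Δλ = 70.19 − 166.86 = -96.67°.
Δφ = 37.36 − 43.69 = -6.33°.
a = sin²(Δφ/2) + cos φ₁ · cos φ₂ · sin²(Δλ/2) = 0.323795.
c = 2·atan2(√a, √(1−a)) = 1.21065 rad → d = 6371·c ≈ 7713.06 km.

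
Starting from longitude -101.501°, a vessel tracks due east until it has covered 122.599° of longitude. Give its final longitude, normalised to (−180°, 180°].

+21.098°

Start at -101.501°; shift +122.599° → +21.098°.
+21.098° already lies in (−180°, 180°].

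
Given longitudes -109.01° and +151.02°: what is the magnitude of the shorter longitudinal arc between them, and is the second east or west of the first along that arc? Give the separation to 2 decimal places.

Raw difference: 151.02 − -109.01 = 260.03°.
Normalise into (−180°, 180°]: 260.03° − 360° = -99.97°.
Negative ⇒ the second point lies to the west; separation 99.97°.

99.97° west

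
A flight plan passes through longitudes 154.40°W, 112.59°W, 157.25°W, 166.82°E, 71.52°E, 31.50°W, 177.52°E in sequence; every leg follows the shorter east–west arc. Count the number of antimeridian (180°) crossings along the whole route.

Leg 1: -154.40° → -112.59°, shortest Δλ = 41.81° (east) — does not cross 180°.
Leg 2: -112.59° → -157.25°, shortest Δλ = -44.66° (west) — does not cross 180°.
Leg 3: -157.25° → +166.82°, shortest Δλ = -35.93° (west) — crosses 180°.
Leg 4: +166.82° → +71.52°, shortest Δλ = -95.3° (west) — does not cross 180°.
Leg 5: +71.52° → -31.50°, shortest Δλ = -103.02° (west) — does not cross 180°.
Leg 6: -31.50° → +177.52°, shortest Δλ = -150.98° (west) — crosses 180°.
Total crossings: 2.

2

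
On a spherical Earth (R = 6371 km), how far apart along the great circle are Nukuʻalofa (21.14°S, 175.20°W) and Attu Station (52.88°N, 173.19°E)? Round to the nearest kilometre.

Δλ = 173.19 − -175.20 = 348.39°; wrapped into (−180°, 180°]: -11.61°.
Δφ = 52.88 − -21.14 = 74.02°.
a = sin²(Δφ/2) + cos φ₁ · cos φ₂ · sin²(Δλ/2) = 0.368107.
c = 2·atan2(√a, √(1−a)) = 1.30385 rad → d = 6371·c ≈ 8306.84 km.

8307 km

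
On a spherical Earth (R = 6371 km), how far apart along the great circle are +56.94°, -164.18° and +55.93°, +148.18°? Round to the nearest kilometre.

2871 km

Δλ = 148.18 − -164.18 = 312.36°; wrapped into (−180°, 180°]: -47.64°.
Δφ = 55.93 − 56.94 = -1.01°.
a = sin²(Δφ/2) + cos φ₁ · cos φ₂ · sin²(Δλ/2) = 0.049923.
c = 2·atan2(√a, √(1−a)) = 0.45067 rad → d = 6371·c ≈ 2871.25 km.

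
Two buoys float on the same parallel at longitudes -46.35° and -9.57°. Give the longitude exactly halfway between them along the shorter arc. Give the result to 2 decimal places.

-27.96°

Signed shortest Δλ from -46.35° to -9.57° is +36.78°.
Midpoint longitude = -46.35° + (+36.78°)/2 = -46.35° + 18.39° = -27.96°.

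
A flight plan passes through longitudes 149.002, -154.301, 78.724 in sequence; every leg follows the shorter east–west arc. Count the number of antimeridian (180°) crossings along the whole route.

2

Leg 1: +149.002° → -154.301°, shortest Δλ = 56.697° (east) — crosses 180°.
Leg 2: -154.301° → +78.724°, shortest Δλ = -126.975° (west) — crosses 180°.
Total crossings: 2.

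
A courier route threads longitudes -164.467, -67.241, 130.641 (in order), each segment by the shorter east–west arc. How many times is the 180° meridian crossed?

Leg 1: -164.467° → -67.241°, shortest Δλ = 97.226° (east) — does not cross 180°.
Leg 2: -67.241° → +130.641°, shortest Δλ = -162.118° (west) — crosses 180°.
Total crossings: 1.

1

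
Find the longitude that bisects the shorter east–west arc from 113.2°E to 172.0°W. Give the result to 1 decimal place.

Signed shortest Δλ from +113.2° to -172.0° is +74.8°.
Midpoint longitude = +113.2° + (+74.8°)/2 = +113.2° + 37.4° = +150.6°.
(The naïve average (+113.2 + -172.0)/2 = -29.4° is on the wrong side of the globe.)

150.6°E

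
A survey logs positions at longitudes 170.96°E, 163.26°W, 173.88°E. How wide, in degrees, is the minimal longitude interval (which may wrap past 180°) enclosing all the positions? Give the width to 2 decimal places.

Sort the longitudes: -163.26°, +170.96°, +173.88°.
Eastward gaps between consecutive values (wrapping around): 334.22°, 2.92°, 22.86°.
Largest gap = 334.22° ⇒ minimal covering band is its complement: 360° − 334.22° = 25.78°.
Band runs from +170.96° eastward to -163.26°, crossing the antimeridian.

25.78°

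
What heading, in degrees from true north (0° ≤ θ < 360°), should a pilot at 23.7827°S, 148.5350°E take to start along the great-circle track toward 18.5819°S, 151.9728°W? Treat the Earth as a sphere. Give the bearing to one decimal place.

Δλ = -151.9728 − 148.5350 = -300.5078°; wrapped into (−180°, 180°]: 59.4922°.
θ = atan2( sin Δλ · cos φ₂ , cos φ₁ · sin φ₂ − sin φ₁ · cos φ₂ · cos Δλ )
  = atan2(0.81665, -0.09755) = 96.812° → normalised to [0°, 360°): 96.812°.

96.8°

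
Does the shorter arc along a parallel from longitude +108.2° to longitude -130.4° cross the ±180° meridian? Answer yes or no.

Naïve |-130.4 − 108.2| = 238.6° > 180°, so the shorter arc goes the other way round — across 180°.
Signed shortest Δλ = ((-130.4 − 108.2 + 180) mod 360) − 180 = 121.4°.
Going east by 121.4° from +108.2° passes through 180° before reaching -130.4°.

Yes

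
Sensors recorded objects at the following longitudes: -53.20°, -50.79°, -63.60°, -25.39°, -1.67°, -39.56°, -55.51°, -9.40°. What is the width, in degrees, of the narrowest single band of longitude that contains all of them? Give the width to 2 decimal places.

61.93°

Sort the longitudes: -63.60°, -55.51°, -53.20°, -50.79°, -39.56°, -25.39°, -9.40°, -1.67°.
Eastward gaps between consecutive values (wrapping around): 8.09°, 2.31°, 2.41°, 11.23°, 14.17°, 15.99°, 7.73°, 298.07°.
Largest gap = 298.07° ⇒ minimal covering band is its complement: 360° − 298.07° = 61.93°.
Band runs from -63.60° eastward to -1.67°.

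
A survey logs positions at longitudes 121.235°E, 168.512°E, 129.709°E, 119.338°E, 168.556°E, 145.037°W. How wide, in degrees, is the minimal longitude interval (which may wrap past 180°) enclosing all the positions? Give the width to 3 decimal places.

95.625°

Sort the longitudes: -145.037°, +119.338°, +121.235°, +129.709°, +168.512°, +168.556°.
Eastward gaps between consecutive values (wrapping around): 264.375°, 1.897°, 8.474°, 38.803°, 0.044°, 46.407°.
Largest gap = 264.375° ⇒ minimal covering band is its complement: 360° − 264.375° = 95.625°.
Band runs from +119.338° eastward to -145.037°, crossing the antimeridian.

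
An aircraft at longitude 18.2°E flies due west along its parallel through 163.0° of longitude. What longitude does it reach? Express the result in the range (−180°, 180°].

Start at +18.2°; shift −163.0° → -144.8°.
-144.8° already lies in (−180°, 180°].

144.8°W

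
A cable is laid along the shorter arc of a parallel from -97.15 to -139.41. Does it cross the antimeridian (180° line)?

No

Signed shortest Δλ = ((-139.41 − -97.15 + 180) mod 360) − 180 = -42.26°.
Going west by 42.26° from -97.15° reaches -139.41° without touching 180°.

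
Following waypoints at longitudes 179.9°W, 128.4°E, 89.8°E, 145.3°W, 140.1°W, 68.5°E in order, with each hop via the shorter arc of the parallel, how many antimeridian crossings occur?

Leg 1: -179.9° → +128.4°, shortest Δλ = -51.7° (west) — crosses 180°.
Leg 2: +128.4° → +89.8°, shortest Δλ = -38.6° (west) — does not cross 180°.
Leg 3: +89.8° → -145.3°, shortest Δλ = 124.9° (east) — crosses 180°.
Leg 4: -145.3° → -140.1°, shortest Δλ = 5.2° (east) — does not cross 180°.
Leg 5: -140.1° → +68.5°, shortest Δλ = -151.4° (west) — crosses 180°.
Total crossings: 3.

3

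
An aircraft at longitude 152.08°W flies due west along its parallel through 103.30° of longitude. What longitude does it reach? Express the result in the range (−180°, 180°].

104.62°E

Start at -152.08°; shift −103.30° → -255.38°.
-255.38° lies outside (−180°, 180°]; add 360° → +104.62°.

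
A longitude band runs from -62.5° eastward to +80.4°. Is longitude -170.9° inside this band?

No

Band width going east from -62.5° to +80.4°: ((80.4 − -62.5) mod 360) = 142.9°.
Offset of -170.9° east of the west edge: ((-170.9 − -62.5) mod 360) = 251.6°.
251.6° > 142.9° ⇒ outside.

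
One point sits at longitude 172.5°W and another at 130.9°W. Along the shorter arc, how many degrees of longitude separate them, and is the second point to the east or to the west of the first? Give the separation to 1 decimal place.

Raw difference: -130.9 − -172.5 = 41.6°.
Normalise into (−180°, 180°]: 41.6° stays 41.6°.
Positive ⇒ the second point lies to the east; separation 41.6°.

41.6° east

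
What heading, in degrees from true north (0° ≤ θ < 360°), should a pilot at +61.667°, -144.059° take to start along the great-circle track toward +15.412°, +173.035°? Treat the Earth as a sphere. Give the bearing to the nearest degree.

Δλ = 173.035 − -144.059 = 317.094°; wrapped into (−180°, 180°]: -42.906°.
θ = atan2( sin Δλ · cos φ₂ , cos φ₁ · sin φ₂ − sin φ₁ · cos φ₂ · cos Δλ )
  = atan2(-0.65632, -0.49541) = -127.047° → normalised to [0°, 360°): 232.953°.

233°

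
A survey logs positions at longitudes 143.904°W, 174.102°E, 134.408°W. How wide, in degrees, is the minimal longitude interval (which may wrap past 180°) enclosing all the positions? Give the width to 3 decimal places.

Sort the longitudes: -143.904°, -134.408°, +174.102°.
Eastward gaps between consecutive values (wrapping around): 9.496°, 308.510°, 41.994°.
Largest gap = 308.510° ⇒ minimal covering band is its complement: 360° − 308.510° = 51.490°.
Band runs from +174.102° eastward to -134.408°, crossing the antimeridian.

51.490°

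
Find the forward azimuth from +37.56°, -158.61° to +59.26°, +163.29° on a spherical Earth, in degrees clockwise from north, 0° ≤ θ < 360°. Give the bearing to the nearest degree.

324°

Δλ = 163.29 − -158.61 = 321.90°; wrapped into (−180°, 180°]: -38.10°.
θ = atan2( sin Δλ · cos φ₂ , cos φ₁ · sin φ₂ − sin φ₁ · cos φ₂ · cos Δλ )
  = atan2(-0.31539, 0.43614) = -35.873° → normalised to [0°, 360°): 324.127°.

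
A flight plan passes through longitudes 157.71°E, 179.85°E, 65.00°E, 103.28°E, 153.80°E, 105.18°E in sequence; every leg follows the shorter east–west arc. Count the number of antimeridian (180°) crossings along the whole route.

Leg 1: +157.71° → +179.85°, shortest Δλ = 22.14° (east) — does not cross 180°.
Leg 2: +179.85° → +65.00°, shortest Δλ = -114.85° (west) — does not cross 180°.
Leg 3: +65.00° → +103.28°, shortest Δλ = 38.28° (east) — does not cross 180°.
Leg 4: +103.28° → +153.80°, shortest Δλ = 50.52° (east) — does not cross 180°.
Leg 5: +153.80° → +105.18°, shortest Δλ = -48.62° (west) — does not cross 180°.
Total crossings: 0.

0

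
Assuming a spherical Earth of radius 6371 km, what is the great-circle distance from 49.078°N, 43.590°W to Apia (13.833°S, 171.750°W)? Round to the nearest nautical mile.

7505 nmi

Δλ = -171.750 − -43.590 = -128.160°.
Δφ = -13.833 − 49.078 = -62.911°.
a = sin²(Δφ/2) + cos φ₁ · cos φ₂ · sin²(Δλ/2) = 0.786819.
c = 2·atan2(√a, √(1−a)) = 2.18174 rad → d = 6371·c ≈ 13899.84 km ≈ 7505.32 nmi.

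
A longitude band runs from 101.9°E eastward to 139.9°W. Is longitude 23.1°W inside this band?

Band width going east from +101.9° to -139.9°: ((-139.9 − 101.9) mod 360) = 118.2°.
Offset of -23.1° east of the west edge: ((-23.1 − 101.9) mod 360) = 235.0°.
235.0° > 118.2° ⇒ outside.

No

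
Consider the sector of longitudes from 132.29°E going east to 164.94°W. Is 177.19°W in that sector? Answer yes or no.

Band width going east from +132.29° to -164.94°: ((-164.94 − 132.29) mod 360) = 62.77°.
Offset of -177.19° east of the west edge: ((-177.19 − 132.29) mod 360) = 50.52°.
50.52° ≤ 62.77° ⇒ inside.

Yes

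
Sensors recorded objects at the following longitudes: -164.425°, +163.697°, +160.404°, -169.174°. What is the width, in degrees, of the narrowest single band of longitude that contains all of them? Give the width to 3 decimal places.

Sort the longitudes: -169.174°, -164.425°, +160.404°, +163.697°.
Eastward gaps between consecutive values (wrapping around): 4.749°, 324.829°, 3.293°, 27.129°.
Largest gap = 324.829° ⇒ minimal covering band is its complement: 360° − 324.829° = 35.171°.
Band runs from +160.404° eastward to -164.425°, crossing the antimeridian.

35.171°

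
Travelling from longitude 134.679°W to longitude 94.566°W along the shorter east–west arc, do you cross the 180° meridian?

No

Signed shortest Δλ = ((-94.566 − -134.679 + 180) mod 360) − 180 = 40.113°.
Going east by 40.113° from -134.679° reaches -94.566° without touching 180°.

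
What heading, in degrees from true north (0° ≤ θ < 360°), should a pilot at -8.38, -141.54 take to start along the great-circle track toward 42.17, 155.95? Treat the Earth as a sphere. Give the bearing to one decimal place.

Δλ = 155.95 − -141.54 = 297.49°; wrapped into (−180°, 180°]: -62.51°.
θ = atan2( sin Δλ · cos φ₂ , cos φ₁ · sin φ₂ − sin φ₁ · cos φ₂ · cos Δλ )
  = atan2(-0.65747, 0.71402) = -42.639° → normalised to [0°, 360°): 317.361°.

317.4°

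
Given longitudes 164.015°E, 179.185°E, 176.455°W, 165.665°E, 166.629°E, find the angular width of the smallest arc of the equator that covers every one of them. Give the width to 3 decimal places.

19.530°

Sort the longitudes: -176.455°, +164.015°, +165.665°, +166.629°, +179.185°.
Eastward gaps between consecutive values (wrapping around): 340.470°, 1.650°, 0.964°, 12.556°, 4.360°.
Largest gap = 340.470° ⇒ minimal covering band is its complement: 360° − 340.470° = 19.530°.
Band runs from +164.015° eastward to -176.455°, crossing the antimeridian.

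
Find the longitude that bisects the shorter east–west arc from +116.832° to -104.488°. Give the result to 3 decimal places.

Signed shortest Δλ from +116.832° to -104.488° is +138.680°.
Midpoint longitude = +116.832° + (+138.680°)/2 = +116.832° + 69.340° = +186.172°.
Normalise into (−180°, 180°]: -173.828°.
(The naïve average (+116.832 + -104.488)/2 = 6.172° is on the wrong side of the globe.)

-173.828°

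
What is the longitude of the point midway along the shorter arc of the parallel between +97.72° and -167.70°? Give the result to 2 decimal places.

Signed shortest Δλ from +97.72° to -167.70° is +94.58°.
Midpoint longitude = +97.72° + (+94.58°)/2 = +97.72° + 47.29° = +145.01°.
(The naïve average (+97.72 + -167.70)/2 = -34.99° is on the wrong side of the globe.)

+145.01°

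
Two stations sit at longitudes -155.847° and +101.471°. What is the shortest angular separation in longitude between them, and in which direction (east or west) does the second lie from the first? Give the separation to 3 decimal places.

102.682° west

Raw difference: 101.471 − -155.847 = 257.318°.
Normalise into (−180°, 180°]: 257.318° − 360° = -102.682°.
Negative ⇒ the second point lies to the west; separation 102.682°.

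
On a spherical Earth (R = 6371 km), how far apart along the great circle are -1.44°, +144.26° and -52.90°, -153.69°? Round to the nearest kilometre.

8048 km

Δλ = -153.69 − 144.26 = -297.95°; wrapped into (−180°, 180°]: 62.05°.
Δφ = -52.90 − -1.44 = -51.46°.
a = sin²(Δφ/2) + cos φ₁ · cos φ₂ · sin²(Δλ/2) = 0.348661.
c = 2·atan2(√a, √(1−a)) = 1.26329 rad → d = 6371·c ≈ 8048.45 km.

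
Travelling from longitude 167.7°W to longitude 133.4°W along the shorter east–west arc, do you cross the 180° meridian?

No

Signed shortest Δλ = ((-133.4 − -167.7 + 180) mod 360) − 180 = 34.3°.
Going east by 34.3° from -167.7° reaches -133.4° without touching 180°.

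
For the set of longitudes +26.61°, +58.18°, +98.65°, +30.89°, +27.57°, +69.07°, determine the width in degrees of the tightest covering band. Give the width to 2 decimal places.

72.04°

Sort the longitudes: +26.61°, +27.57°, +30.89°, +58.18°, +69.07°, +98.65°.
Eastward gaps between consecutive values (wrapping around): 0.96°, 3.32°, 27.29°, 10.89°, 29.58°, 287.96°.
Largest gap = 287.96° ⇒ minimal covering band is its complement: 360° − 287.96° = 72.04°.
Band runs from +26.61° eastward to +98.65°.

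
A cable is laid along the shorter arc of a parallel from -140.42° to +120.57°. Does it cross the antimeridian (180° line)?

Naïve |120.57 − -140.42| = 260.99° > 180°, so the shorter arc goes the other way round — across 180°.
Signed shortest Δλ = ((120.57 − -140.42 + 180) mod 360) − 180 = -99.01°.
Going west by 99.01° from -140.42° passes through 180° before reaching +120.57°.

Yes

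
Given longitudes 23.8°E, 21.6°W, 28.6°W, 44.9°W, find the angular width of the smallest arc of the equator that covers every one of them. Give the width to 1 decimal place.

68.7°

Sort the longitudes: -44.9°, -28.6°, -21.6°, +23.8°.
Eastward gaps between consecutive values (wrapping around): 16.3°, 7.0°, 45.4°, 291.3°.
Largest gap = 291.3° ⇒ minimal covering band is its complement: 360° − 291.3° = 68.7°.
Band runs from -44.9° eastward to +23.8°.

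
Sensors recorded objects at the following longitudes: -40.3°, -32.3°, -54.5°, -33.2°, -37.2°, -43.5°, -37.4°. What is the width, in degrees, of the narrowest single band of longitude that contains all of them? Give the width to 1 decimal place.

Sort the longitudes: -54.5°, -43.5°, -40.3°, -37.4°, -37.2°, -33.2°, -32.3°.
Eastward gaps between consecutive values (wrapping around): 11.0°, 3.2°, 2.9°, 0.2°, 4.0°, 0.9°, 337.8°.
Largest gap = 337.8° ⇒ minimal covering band is its complement: 360° − 337.8° = 22.2°.
Band runs from -54.5° eastward to -32.3°.

22.2°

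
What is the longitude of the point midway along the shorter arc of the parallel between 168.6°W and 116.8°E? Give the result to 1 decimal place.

154.1°E

Signed shortest Δλ from -168.6° to +116.8° is -74.6°.
Midpoint longitude = -168.6° + (-74.6°)/2 = -168.6° − 37.3° = -205.9°.
Normalise into (−180°, 180°]: +154.1°.
(The naïve average (-168.6 + +116.8)/2 = -25.9° is on the wrong side of the globe.)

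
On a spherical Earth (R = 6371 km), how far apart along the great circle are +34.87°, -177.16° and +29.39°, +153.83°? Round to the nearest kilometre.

2788 km

Δλ = 153.83 − -177.16 = 330.99°; wrapped into (−180°, 180°]: -29.01°.
Δφ = 29.39 − 34.87 = -5.48°.
a = sin²(Δφ/2) + cos φ₁ · cos φ₂ · sin²(Δλ/2) = 0.047130.
c = 2·atan2(√a, √(1−a)) = 0.43767 rad → d = 6371·c ≈ 2788.42 km.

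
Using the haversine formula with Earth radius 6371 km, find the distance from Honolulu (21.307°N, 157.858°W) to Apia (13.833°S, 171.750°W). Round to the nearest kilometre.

Δλ = -171.750 − -157.858 = -13.892°.
Δφ = -13.833 − 21.307 = -35.140°.
a = sin²(Δφ/2) + cos φ₁ · cos φ₂ · sin²(Δλ/2) = 0.104356.
c = 2·atan2(√a, √(1−a)) = 0.65788 rad → d = 6371·c ≈ 4191.38 km.

4191 km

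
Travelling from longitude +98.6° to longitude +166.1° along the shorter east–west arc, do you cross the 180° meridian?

No

Signed shortest Δλ = ((166.1 − 98.6 + 180) mod 360) − 180 = 67.5°.
Going east by 67.5° from +98.6° reaches +166.1° without touching 180°.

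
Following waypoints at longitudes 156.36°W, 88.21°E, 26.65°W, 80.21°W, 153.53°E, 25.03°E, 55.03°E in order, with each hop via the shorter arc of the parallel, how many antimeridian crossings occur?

2

Leg 1: -156.36° → +88.21°, shortest Δλ = -115.43° (west) — crosses 180°.
Leg 2: +88.21° → -26.65°, shortest Δλ = -114.86° (west) — does not cross 180°.
Leg 3: -26.65° → -80.21°, shortest Δλ = -53.56° (west) — does not cross 180°.
Leg 4: -80.21° → +153.53°, shortest Δλ = -126.26° (west) — crosses 180°.
Leg 5: +153.53° → +25.03°, shortest Δλ = -128.5° (west) — does not cross 180°.
Leg 6: +25.03° → +55.03°, shortest Δλ = 30.0° (east) — does not cross 180°.
Total crossings: 2.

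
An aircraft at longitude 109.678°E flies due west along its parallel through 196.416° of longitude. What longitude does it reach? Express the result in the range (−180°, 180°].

Start at +109.678°; shift −196.416° → -86.738°.
-86.738° already lies in (−180°, 180°].

86.738°W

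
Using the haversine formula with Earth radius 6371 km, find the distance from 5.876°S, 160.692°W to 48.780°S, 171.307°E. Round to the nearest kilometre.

5451 km

Δλ = 171.307 − -160.692 = 331.999°; wrapped into (−180°, 180°]: -28.001°.
Δφ = -48.780 − -5.876 = -42.904°.
a = sin²(Δφ/2) + cos φ₁ · cos φ₂ · sin²(Δλ/2) = 0.172118.
c = 2·atan2(√a, √(1−a)) = 0.85560 rad → d = 6371·c ≈ 5451.05 km.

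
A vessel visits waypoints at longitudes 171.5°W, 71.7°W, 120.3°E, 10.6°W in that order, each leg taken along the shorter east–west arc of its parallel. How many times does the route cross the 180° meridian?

Leg 1: -171.5° → -71.7°, shortest Δλ = 99.8° (east) — does not cross 180°.
Leg 2: -71.7° → +120.3°, shortest Δλ = -168.0° (west) — crosses 180°.
Leg 3: +120.3° → -10.6°, shortest Δλ = -130.9° (west) — does not cross 180°.
Total crossings: 1.

1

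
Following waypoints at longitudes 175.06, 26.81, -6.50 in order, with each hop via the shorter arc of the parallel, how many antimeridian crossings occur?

0

Leg 1: +175.06° → +26.81°, shortest Δλ = -148.25° (west) — does not cross 180°.
Leg 2: +26.81° → -6.50°, shortest Δλ = -33.31° (west) — does not cross 180°.
Total crossings: 0.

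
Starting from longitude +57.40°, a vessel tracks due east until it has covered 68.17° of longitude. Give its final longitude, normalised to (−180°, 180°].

+125.57°

Start at +57.40°; shift +68.17° → +125.57°.
+125.57° already lies in (−180°, 180°].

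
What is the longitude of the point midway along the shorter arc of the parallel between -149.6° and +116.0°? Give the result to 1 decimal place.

+163.2°

Signed shortest Δλ from -149.6° to +116.0° is -94.4°.
Midpoint longitude = -149.6° + (-94.4°)/2 = -149.6° − 47.2° = -196.8°.
Normalise into (−180°, 180°]: +163.2°.
(The naïve average (-149.6 + +116.0)/2 = -16.8° is on the wrong side of the globe.)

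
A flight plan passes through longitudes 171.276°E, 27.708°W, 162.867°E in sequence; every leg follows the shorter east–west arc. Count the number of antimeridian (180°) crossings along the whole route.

2

Leg 1: +171.276° → -27.708°, shortest Δλ = 161.016° (east) — crosses 180°.
Leg 2: -27.708° → +162.867°, shortest Δλ = -169.425° (west) — crosses 180°.
Total crossings: 2.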